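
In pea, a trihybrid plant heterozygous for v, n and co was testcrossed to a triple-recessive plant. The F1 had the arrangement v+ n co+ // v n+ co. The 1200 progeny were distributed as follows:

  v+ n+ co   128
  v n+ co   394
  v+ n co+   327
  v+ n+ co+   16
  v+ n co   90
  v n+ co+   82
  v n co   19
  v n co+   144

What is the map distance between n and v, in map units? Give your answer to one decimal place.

25.6 map units

The two rarest classes, v+ n+ co+ and v n co, are the double crossovers. Comparing them with the parentals, only the n allele has switched, so n is the middle locus and the order is co – n – v.
Crossovers in the n–v interval produce the single-crossover classes v n co+ and v+ n+ co (144 + 128 = 272) plus the double crossovers (35).
RF(n–v) = (272 + 35) / 1200 = 307/1200 = 0.2558 → 25.6 map units.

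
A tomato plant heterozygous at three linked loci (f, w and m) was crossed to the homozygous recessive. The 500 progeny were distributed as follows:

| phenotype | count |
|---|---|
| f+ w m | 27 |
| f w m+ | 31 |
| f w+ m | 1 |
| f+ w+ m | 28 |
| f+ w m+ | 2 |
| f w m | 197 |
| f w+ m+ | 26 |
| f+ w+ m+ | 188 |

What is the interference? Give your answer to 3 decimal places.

0.568

The two most frequent reciprocal classes, f w m and f+ w+ m+, are the parental types, so the F1 was f w m / f+ w+ m+.
The two rarest classes, f w+ m and f+ w m+, are the double crossovers. Comparing them with the parentals, only the w allele has switched, so w is the middle locus and the order is m – w – f.
m–w: (59 + 3)/500 = 0.1240; w–f: (53 + 3)/500 = 0.1120.
Expected DCO frequency = 0.1240 × 0.1120 ≈ 0.01389; observed = 3/500 ≈ 0.00600.
Coefficient of coincidence = 0.00600/0.01389 ≈ 0.432; interference = 1 − 0.432 = 0.568.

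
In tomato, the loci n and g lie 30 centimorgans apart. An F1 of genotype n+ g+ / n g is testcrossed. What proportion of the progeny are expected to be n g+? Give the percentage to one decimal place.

15.0%

A map distance of 30 centimorgans corresponds to a recombination frequency of 0.300.
The F1 is n+ g+ / n g, so n g+ is a recombinant gamete class with expected frequency r/2 = 0.300/2 = 0.1500.
That is 0.1500 = 15.0% of the progeny.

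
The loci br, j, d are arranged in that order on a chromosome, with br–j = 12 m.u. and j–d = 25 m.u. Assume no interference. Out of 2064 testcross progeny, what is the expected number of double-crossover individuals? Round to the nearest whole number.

Map distances give recombination frequencies of 0.120 and 0.250 for the two intervals.
With no interference, expected double-crossover frequency = 0.120 × 0.250 = 0.03000.
Expected number = 0.03000 × 2064 = 61.92 ≈ 62.

62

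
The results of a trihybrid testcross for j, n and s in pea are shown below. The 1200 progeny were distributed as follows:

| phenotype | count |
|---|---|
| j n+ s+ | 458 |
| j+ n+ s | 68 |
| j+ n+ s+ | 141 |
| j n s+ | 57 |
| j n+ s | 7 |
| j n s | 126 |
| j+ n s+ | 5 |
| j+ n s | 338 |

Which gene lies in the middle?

s

The two most frequent reciprocal classes, j+ n s and j n+ s+, are the parental types, so the F1 was j+ n s / j n+ s+.
The two rarest classes, j+ n s+ and j n+ s, are the double crossovers. Comparing them with the parentals, only the s allele has switched, so s is the middle locus and the order is n – s – j.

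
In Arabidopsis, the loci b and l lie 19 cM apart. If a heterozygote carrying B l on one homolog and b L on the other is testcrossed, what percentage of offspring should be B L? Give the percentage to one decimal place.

A map distance of 19 cM corresponds to a recombination frequency of 0.190.
The F1 is B l / b L, so B L is a recombinant gamete class with expected frequency r/2 = 0.190/2 = 0.0950.
That is 0.0950 = 9.5% of the progeny.

9.5%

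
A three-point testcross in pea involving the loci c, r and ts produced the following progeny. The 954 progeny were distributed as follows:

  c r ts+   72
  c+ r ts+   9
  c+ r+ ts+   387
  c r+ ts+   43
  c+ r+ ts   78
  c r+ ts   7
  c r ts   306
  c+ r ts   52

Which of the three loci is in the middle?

r

The two most frequent reciprocal classes, c+ r+ ts+ and c r ts, are the parental types, so the F1 was c+ r+ ts+ / c r ts.
The two rarest classes, c+ r ts+ and c r+ ts, are the double crossovers. Comparing them with the parentals, only the r allele has switched, so r is the middle locus and the order is c – r – ts.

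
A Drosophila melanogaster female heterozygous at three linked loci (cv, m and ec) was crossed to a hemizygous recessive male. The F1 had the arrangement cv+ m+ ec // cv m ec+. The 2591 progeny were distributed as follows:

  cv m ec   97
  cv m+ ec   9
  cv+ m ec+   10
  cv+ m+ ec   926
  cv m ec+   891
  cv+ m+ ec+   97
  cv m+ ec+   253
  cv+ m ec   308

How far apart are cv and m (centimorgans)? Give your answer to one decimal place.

The two rarest classes, cv m+ ec and cv+ m ec+, are the double crossovers. Comparing them with the parentals, only the cv allele has switched, so cv is the middle locus and the order is ec – cv – m.
Crossovers in the cv–m interval produce the single-crossover classes cv+ m ec and cv m+ ec+ (308 + 253 = 561) plus the double crossovers (19).
RF(cv–m) = (561 + 19) / 2591 = 580/2591 = 0.2239 → 22.4 centimorgans.

22.4 centimorgans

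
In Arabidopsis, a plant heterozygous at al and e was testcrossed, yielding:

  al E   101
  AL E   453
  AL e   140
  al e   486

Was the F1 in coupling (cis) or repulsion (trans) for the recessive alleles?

The two most frequent classes are AL E (453) and al e (486); these are the parental (non-recombinant) types.
So the F1 carried AL E on one chromosome and al e on the other — the recessive alleles are on the same chromosome (cis / coupling).

cis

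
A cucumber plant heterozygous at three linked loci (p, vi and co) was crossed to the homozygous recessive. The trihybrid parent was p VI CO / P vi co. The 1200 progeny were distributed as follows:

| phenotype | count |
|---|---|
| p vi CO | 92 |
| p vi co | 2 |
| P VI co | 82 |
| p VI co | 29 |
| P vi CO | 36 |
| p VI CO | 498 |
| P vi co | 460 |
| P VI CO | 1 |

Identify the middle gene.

The two rarest classes, P VI CO and p vi co, are the double crossovers. Comparing them with the parentals, only the p allele has switched, so p is the middle locus and the order is co – p – vi.

p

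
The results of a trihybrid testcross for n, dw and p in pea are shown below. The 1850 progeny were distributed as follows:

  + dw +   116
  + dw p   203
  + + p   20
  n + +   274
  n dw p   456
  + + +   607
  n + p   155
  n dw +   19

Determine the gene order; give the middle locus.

The two most frequent reciprocal classes, n dw p and + + +, are the parental types, so the F1 was n dw p / + + +.
The two rarest classes, n dw + and + + p, are the double crossovers. Comparing them with the parentals, only the p allele has switched, so p is the middle locus and the order is n – p – dw.

p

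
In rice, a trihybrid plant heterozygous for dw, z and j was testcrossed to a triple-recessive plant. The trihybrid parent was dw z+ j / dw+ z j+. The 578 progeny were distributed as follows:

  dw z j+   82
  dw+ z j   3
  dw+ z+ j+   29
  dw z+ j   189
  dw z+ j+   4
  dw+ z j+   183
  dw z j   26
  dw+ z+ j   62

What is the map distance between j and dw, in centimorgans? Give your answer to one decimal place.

The two rarest classes, dw z+ j+ and dw+ z j, are the double crossovers. Comparing them with the parentals, only the j allele has switched, so j is the middle locus and the order is dw – j – z.
Crossovers in the dw–j interval produce the single-crossover classes dw+ z+ j and dw z j+ (62 + 82 = 144) plus the double crossovers (7).
RF(dw–j) = (144 + 7) / 578 = 151/578 = 0.2612 → 26.1 centimorgans.

26.1 centimorgans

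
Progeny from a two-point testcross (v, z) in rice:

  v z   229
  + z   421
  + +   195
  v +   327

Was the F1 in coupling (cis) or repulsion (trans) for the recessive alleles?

The two most frequent classes are + z (421) and v + (327); these are the parental (non-recombinant) types.
So the F1 carried + z on one chromosome and v + on the other — the recessive alleles are on opposite chromosomes (trans / repulsion).

trans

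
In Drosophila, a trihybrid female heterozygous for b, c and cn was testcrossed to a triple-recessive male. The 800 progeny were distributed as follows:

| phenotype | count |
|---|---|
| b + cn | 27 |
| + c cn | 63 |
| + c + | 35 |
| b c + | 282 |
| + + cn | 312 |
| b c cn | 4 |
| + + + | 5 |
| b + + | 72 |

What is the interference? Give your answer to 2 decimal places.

The two most frequent reciprocal classes, b c + and + + cn, are the parental types, so the F1 was b c + / + + cn.
The two rarest classes, b c cn and + + +, are the double crossovers. Comparing them with the parentals, only the cn allele has switched, so cn is the middle locus and the order is c – cn – b.
c–cn: (135 + 9)/800 = 0.1800; cn–b: (62 + 9)/800 = 0.0887.
Expected DCO frequency = 0.1800 × 0.0887 ≈ 0.01597; observed = 9/800 ≈ 0.01125.
Coefficient of coincidence = 0.01125/0.01597 ≈ 0.70; interference = 1 − 0.70 = 0.30.

0.30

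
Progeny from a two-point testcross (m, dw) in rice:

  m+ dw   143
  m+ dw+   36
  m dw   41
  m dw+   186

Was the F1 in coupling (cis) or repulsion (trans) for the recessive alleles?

The two most frequent classes are m+ dw (143) and m dw+ (186); these are the parental (non-recombinant) types.
So the F1 carried m+ dw on one chromosome and m dw+ on the other — the recessive alleles are on opposite chromosomes (trans / repulsion).

trans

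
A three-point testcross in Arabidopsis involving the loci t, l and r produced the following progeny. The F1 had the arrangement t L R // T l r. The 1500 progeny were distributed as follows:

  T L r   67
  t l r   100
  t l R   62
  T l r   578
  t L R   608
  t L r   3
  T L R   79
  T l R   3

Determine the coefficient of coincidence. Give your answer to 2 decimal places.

The two rarest classes, t L r and T l R, are the double crossovers. Comparing them with the parentals, only the r allele has switched, so r is the middle locus and the order is l – r – t.
l–r: (129 + 6)/1500 = 0.0900; r–t: (179 + 6)/1500 = 0.1233.
Expected DCO frequency = 0.0900 × 0.1233 ≈ 0.01110; observed = 6/1500 ≈ 0.00400.
Coefficient of coincidence = 0.00400/0.01110 ≈ 0.36.

0.36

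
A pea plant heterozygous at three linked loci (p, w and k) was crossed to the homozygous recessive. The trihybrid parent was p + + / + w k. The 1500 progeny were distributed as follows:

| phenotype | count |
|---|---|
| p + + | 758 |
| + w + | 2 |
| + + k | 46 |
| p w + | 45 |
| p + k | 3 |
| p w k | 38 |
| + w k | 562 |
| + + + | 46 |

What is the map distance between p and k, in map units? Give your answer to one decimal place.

The two rarest classes, p + k and + w +, are the double crossovers. Comparing them with the parentals, only the k allele has switched, so k is the middle locus and the order is w – k – p.
Crossovers in the k–p interval produce the single-crossover classes + + + and p w k (46 + 38 = 84) plus the double crossovers (5).
RF(k–p) = (84 + 5) / 1500 = 89/1500 = 0.0593 → 5.9 map units.

5.9 map units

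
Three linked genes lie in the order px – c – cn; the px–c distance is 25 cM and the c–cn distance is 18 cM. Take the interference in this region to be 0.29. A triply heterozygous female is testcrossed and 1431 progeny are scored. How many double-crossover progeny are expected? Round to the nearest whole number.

46

Map distances give recombination frequencies of 0.250 and 0.180 for the two intervals.
With interference 0.29 (so coincidence = 0.71), expected double-crossover frequency = 0.250 × 0.180 × 0.71 = 0.03195.
Expected number = 0.03195 × 1431 = 45.72 ≈ 46.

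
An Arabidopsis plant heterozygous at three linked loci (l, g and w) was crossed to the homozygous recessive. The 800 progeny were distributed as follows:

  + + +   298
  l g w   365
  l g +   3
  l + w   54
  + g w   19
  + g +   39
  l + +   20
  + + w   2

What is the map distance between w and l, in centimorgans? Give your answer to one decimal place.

The two most frequent reciprocal classes, l g w and + + +, are the parental types, so the F1 was l g w / + + +.
The two rarest classes, l g + and + + w, are the double crossovers. Comparing them with the parentals, only the w allele has switched, so w is the middle locus and the order is g – w – l.
Crossovers in the w–l interval produce the single-crossover classes + g w and l + + (19 + 20 = 39) plus the double crossovers (5).
RF(w–l) = (39 + 5) / 800 = 44/800 = 0.0550 → 5.5 centimorgans.

5.5 centimorgans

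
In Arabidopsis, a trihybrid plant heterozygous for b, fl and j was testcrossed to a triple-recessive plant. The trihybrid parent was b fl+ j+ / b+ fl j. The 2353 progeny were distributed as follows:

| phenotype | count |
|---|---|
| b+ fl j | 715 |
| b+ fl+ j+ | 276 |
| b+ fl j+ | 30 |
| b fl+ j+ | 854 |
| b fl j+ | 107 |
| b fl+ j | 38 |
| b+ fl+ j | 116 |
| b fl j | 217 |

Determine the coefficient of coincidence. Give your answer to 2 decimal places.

The two rarest classes, b fl+ j and b+ fl j+, are the double crossovers. Comparing them with the parentals, only the j allele has switched, so j is the middle locus and the order is b – j – fl.
b–j: (493 + 68)/2353 = 0.2384; j–fl: (223 + 68)/2353 = 0.1237.
Expected DCO frequency = 0.2384 × 0.1237 ≈ 0.02949; observed = 68/2353 ≈ 0.02890.
Coefficient of coincidence = 0.02890/0.02949 ≈ 0.98.

0.98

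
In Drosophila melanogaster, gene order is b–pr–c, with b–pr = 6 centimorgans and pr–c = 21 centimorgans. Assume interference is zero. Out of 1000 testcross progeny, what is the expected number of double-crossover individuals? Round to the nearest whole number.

13

Map distances give recombination frequencies of 0.060 and 0.210 for the two intervals.
With no interference, expected double-crossover frequency = 0.060 × 0.210 = 0.01260.
Expected number = 0.01260 × 1000 = 12.60 ≈ 13.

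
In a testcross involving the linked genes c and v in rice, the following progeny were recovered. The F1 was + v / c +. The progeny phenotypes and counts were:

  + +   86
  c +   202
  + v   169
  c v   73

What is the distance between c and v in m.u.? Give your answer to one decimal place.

30.0 m.u.

The recombinant classes are + + and c v: 86 + 73 = 159.
Recombination frequency = 159/530 = 0.3000 ≈ 30.0%, i.e. 30.0 m.u.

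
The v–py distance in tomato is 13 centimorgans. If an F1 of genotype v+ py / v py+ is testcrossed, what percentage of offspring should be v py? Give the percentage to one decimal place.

6.5%

A map distance of 13 centimorgans corresponds to a recombination frequency of 0.130.
The F1 is v+ py / v py+, so v py is a recombinant gamete class with expected frequency r/2 = 0.130/2 = 0.0650.
That is 0.0650 = 6.5% of the progeny.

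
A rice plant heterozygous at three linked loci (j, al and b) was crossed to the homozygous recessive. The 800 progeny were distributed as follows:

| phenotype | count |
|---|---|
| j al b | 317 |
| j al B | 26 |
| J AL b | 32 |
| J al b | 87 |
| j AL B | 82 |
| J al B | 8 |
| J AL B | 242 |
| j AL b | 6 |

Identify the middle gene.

The two most frequent reciprocal classes, J AL B and j al b, are the parental types, so the F1 was J AL B / j al b.
The two rarest classes, J al B and j AL b, are the double crossovers. Comparing them with the parentals, only the al allele has switched, so al is the middle locus and the order is b – al – j.

al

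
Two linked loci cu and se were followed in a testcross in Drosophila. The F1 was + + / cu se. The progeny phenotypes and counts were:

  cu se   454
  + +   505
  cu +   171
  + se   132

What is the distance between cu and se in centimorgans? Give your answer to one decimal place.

24.0 centimorgans

The recombinant classes are + se and cu +: 132 + 171 = 303.
Recombination frequency = 303/1262 = 0.2401 ≈ 24.0%, i.e. 24.0 centimorgans.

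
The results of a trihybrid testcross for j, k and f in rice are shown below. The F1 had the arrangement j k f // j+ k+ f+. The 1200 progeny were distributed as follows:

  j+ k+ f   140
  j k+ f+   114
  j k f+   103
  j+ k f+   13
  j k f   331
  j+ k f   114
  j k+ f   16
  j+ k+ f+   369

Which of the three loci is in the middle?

k

The two rarest classes, j k+ f and j+ k f+, are the double crossovers. Comparing them with the parentals, only the k allele has switched, so k is the middle locus and the order is j – k – f.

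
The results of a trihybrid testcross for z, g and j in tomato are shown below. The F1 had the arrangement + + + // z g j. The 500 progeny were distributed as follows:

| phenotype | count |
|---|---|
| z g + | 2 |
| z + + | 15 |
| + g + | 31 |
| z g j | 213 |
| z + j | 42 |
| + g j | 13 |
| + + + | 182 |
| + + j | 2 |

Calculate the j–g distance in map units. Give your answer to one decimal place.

The two rarest classes, + + j and z g +, are the double crossovers. Comparing them with the parentals, only the j allele has switched, so j is the middle locus and the order is z – j – g.
Crossovers in the j–g interval produce the single-crossover classes + g + and z + j (31 + 42 = 73) plus the double crossovers (4).
RF(j–g) = (73 + 4) / 500 = 77/500 = 0.1540 → 15.4 map units.

15.4 map units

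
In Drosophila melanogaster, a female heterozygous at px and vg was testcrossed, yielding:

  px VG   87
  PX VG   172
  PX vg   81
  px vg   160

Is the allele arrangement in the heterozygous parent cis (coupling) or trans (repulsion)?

cis

The two most frequent classes are PX VG (172) and px vg (160); these are the parental (non-recombinant) types.
So the F1 carried PX VG on one chromosome and px vg on the other — the recessive alleles are on the same chromosome (cis / coupling).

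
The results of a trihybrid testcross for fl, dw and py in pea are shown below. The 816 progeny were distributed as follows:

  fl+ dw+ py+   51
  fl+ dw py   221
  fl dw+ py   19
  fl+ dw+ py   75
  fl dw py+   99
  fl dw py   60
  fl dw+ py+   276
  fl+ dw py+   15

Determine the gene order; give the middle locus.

py

The two most frequent reciprocal classes, fl+ dw py and fl dw+ py+, are the parental types, so the F1 was fl+ dw py / fl dw+ py+.
The two rarest classes, fl+ dw py+ and fl dw+ py, are the double crossovers. Comparing them with the parentals, only the py allele has switched, so py is the middle locus and the order is dw – py – fl.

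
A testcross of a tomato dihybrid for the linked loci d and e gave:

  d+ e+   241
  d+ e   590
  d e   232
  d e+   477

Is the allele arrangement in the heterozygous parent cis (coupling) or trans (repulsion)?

trans

The two most frequent classes are d+ e (590) and d e+ (477); these are the parental (non-recombinant) types.
So the F1 carried d+ e on one chromosome and d e+ on the other — the recessive alleles are on opposite chromosomes (trans / repulsion).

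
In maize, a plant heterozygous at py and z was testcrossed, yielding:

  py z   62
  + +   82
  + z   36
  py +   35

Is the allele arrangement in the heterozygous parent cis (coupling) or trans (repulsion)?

The two most frequent classes are + + (82) and py z (62); these are the parental (non-recombinant) types.
So the F1 carried + + on one chromosome and py z on the other — the recessive alleles are on the same chromosome (cis / coupling).

cis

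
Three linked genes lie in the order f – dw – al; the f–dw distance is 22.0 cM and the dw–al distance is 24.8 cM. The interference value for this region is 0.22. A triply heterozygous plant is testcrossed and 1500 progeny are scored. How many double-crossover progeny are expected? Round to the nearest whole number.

64

Map distances give recombination frequencies of 0.220 and 0.248 for the two intervals.
With interference 0.22 (so coincidence = 0.78), expected double-crossover frequency = 0.220 × 0.248 × 0.78 = 0.04256.
Expected number = 0.04256 × 1500 = 63.84 ≈ 64.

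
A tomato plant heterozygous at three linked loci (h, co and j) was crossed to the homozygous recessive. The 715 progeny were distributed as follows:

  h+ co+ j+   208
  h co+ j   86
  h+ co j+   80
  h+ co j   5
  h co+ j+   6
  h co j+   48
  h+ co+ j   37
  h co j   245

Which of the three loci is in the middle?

h

The two most frequent reciprocal classes, h+ co+ j+ and h co j, are the parental types, so the F1 was h+ co+ j+ / h co j.
The two rarest classes, h co+ j+ and h+ co j, are the double crossovers. Comparing them with the parentals, only the h allele has switched, so h is the middle locus and the order is co – h – j.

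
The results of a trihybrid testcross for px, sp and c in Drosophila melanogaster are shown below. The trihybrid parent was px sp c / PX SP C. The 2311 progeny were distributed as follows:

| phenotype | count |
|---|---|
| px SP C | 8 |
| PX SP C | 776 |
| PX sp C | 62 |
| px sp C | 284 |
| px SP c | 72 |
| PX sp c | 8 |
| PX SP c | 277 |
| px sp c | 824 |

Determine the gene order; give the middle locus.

px

The two rarest classes, PX sp c and px SP C, are the double crossovers. Comparing them with the parentals, only the px allele has switched, so px is the middle locus and the order is sp – px – c.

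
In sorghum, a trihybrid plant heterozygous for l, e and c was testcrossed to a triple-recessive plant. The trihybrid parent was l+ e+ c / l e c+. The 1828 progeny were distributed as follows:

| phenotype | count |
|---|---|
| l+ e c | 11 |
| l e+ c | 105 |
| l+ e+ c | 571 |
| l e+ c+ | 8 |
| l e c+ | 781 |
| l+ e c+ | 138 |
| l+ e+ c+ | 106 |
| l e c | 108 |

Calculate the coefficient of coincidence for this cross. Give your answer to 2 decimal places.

The two rarest classes, l+ e c and l e+ c+, are the double crossovers. Comparing them with the parentals, only the e allele has switched, so e is the middle locus and the order is l – e – c.
l–e: (243 + 19)/1828 = 0.1433; e–c: (214 + 19)/1828 = 0.1275.
Expected DCO frequency = 0.1433 × 0.1275 ≈ 0.01827; observed = 19/1828 ≈ 0.01039.
Coefficient of coincidence = 0.01039/0.01827 ≈ 0.57.

0.57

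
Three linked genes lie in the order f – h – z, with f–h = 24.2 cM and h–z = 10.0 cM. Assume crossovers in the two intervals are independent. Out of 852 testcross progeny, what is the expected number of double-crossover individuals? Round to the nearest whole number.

21

Map distances give recombination frequencies of 0.242 and 0.100 for the two intervals.
With no interference, expected double-crossover frequency = 0.242 × 0.100 = 0.02420.
Expected number = 0.02420 × 852 = 20.62 ≈ 21.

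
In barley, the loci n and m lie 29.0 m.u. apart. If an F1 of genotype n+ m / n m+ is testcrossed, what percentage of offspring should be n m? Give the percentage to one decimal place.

A map distance of 29.0 m.u. corresponds to a recombination frequency of 0.290.
The F1 is n+ m / n m+, so n m is a recombinant gamete class with expected frequency r/2 = 0.290/2 = 0.1450.
That is 0.1450 = 14.5% of the progeny.

14.5%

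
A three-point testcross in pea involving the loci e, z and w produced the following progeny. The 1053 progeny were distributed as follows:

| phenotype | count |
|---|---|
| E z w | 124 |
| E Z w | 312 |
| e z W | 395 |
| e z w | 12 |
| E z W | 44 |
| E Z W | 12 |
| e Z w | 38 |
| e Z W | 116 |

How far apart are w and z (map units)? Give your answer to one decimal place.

The two most frequent reciprocal classes, e z W and E Z w, are the parental types, so the F1 was e z W / E Z w.
The two rarest classes, e z w and E Z W, are the double crossovers. Comparing them with the parentals, only the w allele has switched, so w is the middle locus and the order is z – w – e.
Crossovers in the z–w interval produce the single-crossover classes e Z W and E z w (116 + 124 = 240) plus the double crossovers (24).
RF(z–w) = (240 + 24) / 1053 = 264/1053 = 0.2507 → 25.1 map units.

25.1 map units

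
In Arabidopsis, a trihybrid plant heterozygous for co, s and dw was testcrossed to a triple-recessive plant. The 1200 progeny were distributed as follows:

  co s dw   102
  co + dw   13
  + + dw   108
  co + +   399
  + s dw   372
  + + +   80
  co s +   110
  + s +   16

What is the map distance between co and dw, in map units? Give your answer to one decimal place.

17.6 map units

The two most frequent reciprocal classes, co + + and + s dw, are the parental types, so the F1 was co + + / + s dw.
The two rarest classes, co + dw and + s +, are the double crossovers. Comparing them with the parentals, only the dw allele has switched, so dw is the middle locus and the order is co – dw – s.
Crossovers in the co–dw interval produce the single-crossover classes + + + and co s dw (80 + 102 = 182) plus the double crossovers (29).
RF(co–dw) = (182 + 29) / 1200 = 211/1200 = 0.1758 → 17.6 map units.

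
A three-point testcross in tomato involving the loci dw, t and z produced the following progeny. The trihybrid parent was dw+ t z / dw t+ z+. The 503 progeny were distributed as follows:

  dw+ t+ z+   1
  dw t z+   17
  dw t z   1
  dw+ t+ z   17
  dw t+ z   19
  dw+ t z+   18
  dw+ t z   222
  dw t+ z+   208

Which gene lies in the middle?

The two rarest classes, dw t z and dw+ t+ z+, are the double crossovers. Comparing them with the parentals, only the dw allele has switched, so dw is the middle locus and the order is z – dw – t.

dw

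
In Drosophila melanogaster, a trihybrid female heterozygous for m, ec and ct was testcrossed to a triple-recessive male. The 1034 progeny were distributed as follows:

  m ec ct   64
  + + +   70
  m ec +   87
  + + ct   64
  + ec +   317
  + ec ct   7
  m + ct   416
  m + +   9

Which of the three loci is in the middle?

The two most frequent reciprocal classes, + ec + and m + ct, are the parental types, so the F1 was + ec + / m + ct.
The two rarest classes, + ec ct and m + +, are the double crossovers. Comparing them with the parentals, only the ct allele has switched, so ct is the middle locus and the order is m – ct – ec.

ct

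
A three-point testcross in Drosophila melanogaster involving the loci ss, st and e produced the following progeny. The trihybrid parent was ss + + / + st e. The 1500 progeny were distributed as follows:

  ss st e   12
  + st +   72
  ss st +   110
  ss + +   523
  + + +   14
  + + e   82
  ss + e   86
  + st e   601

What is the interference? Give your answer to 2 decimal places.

0.03

The two rarest classes, + + + and ss st e, are the double crossovers. Comparing them with the parentals, only the ss allele has switched, so ss is the middle locus and the order is st – ss – e.
st–ss: (192 + 26)/1500 = 0.1453; ss–e: (158 + 26)/1500 = 0.1227.
Expected DCO frequency = 0.1453 × 0.1227 ≈ 0.01783; observed = 26/1500 ≈ 0.01733.
Coefficient of coincidence = 0.01733/0.01783 ≈ 0.97; interference = 1 − 0.97 = 0.03.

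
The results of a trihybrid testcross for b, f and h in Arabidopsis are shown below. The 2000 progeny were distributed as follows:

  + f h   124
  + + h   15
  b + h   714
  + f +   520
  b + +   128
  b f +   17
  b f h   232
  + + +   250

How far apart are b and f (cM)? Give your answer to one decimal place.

The two most frequent reciprocal classes, b + h and + f +, are the parental types, so the F1 was b + h / + f +.
The two rarest classes, + + h and b f +, are the double crossovers. Comparing them with the parentals, only the b allele has switched, so b is the middle locus and the order is f – b – h.
Crossovers in the f–b interval produce the single-crossover classes b f h and + + + (232 + 250 = 482) plus the double crossovers (32).
RF(f–b) = (482 + 32) / 2000 = 514/2000 = 0.2570 → 25.7 cM.

25.7 cM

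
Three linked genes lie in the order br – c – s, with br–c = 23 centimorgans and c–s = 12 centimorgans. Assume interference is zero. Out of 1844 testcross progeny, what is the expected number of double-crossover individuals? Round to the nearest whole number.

51

Map distances give recombination frequencies of 0.230 and 0.120 for the two intervals.
With no interference, expected double-crossover frequency = 0.230 × 0.120 = 0.02760.
Expected number = 0.02760 × 1844 = 50.89 ≈ 51.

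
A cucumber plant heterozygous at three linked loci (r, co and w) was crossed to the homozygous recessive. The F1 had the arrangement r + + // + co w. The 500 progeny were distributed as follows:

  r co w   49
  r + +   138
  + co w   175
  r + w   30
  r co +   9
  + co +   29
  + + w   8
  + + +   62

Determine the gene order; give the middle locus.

The two rarest classes, r co + and + + w, are the double crossovers. Comparing them with the parentals, only the co allele has switched, so co is the middle locus and the order is r – co – w.

co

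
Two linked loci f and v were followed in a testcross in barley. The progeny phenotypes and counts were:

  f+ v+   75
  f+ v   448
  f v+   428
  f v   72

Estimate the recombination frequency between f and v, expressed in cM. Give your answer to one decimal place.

The two most frequent classes, f+ v (448) and f v+ (428), are the parental types, so the F1 was f+ v / f v+.
The recombinant classes are f+ v+ and f v: 75 + 72 = 147.
Recombination frequency = 147/1023 = 0.1437 ≈ 14.4%, i.e. 14.4 cM.

14.4 cM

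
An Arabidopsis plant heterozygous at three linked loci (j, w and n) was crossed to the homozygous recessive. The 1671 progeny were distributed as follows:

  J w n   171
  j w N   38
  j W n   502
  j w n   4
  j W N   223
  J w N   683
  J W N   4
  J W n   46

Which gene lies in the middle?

The two most frequent reciprocal classes, j W n and J w N, are the parental types, so the F1 was j W n / J w N.
The two rarest classes, j w n and J W N, are the double crossovers. Comparing them with the parentals, only the w allele has switched, so w is the middle locus and the order is n – w – j.

w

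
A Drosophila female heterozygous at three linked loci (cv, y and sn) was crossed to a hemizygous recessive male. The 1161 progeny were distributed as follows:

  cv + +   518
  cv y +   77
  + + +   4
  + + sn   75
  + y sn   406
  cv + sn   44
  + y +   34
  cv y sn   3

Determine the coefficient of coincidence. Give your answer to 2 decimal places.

0.60

The two most frequent reciprocal classes, cv + + and + y sn, are the parental types, so the F1 was cv + + / + y sn.
The two rarest classes, + + + and cv y sn, are the double crossovers. Comparing them with the parentals, only the cv allele has switched, so cv is the middle locus and the order is sn – cv – y.
sn–cv: (78 + 7)/1161 = 0.0732; cv–y: (152 + 7)/1161 = 0.1370.
Expected DCO frequency = 0.0732 × 0.1370 ≈ 0.01003; observed = 7/1161 ≈ 0.00603.
Coefficient of coincidence = 0.00603/0.01003 ≈ 0.60.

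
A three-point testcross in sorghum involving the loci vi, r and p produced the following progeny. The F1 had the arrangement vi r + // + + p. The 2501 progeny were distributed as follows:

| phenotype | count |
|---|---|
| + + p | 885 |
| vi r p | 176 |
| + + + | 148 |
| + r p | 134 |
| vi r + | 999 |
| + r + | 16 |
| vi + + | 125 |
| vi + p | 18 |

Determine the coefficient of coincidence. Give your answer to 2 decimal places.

The two rarest classes, + r + and vi + p, are the double crossovers. Comparing them with the parentals, only the vi allele has switched, so vi is the middle locus and the order is p – vi – r.
p–vi: (324 + 34)/2501 = 0.1431; vi–r: (259 + 34)/2501 = 0.1172.
Expected DCO frequency = 0.1431 × 0.1172 ≈ 0.01677; observed = 34/2501 ≈ 0.01359.
Coefficient of coincidence = 0.01359/0.01677 ≈ 0.81.

0.81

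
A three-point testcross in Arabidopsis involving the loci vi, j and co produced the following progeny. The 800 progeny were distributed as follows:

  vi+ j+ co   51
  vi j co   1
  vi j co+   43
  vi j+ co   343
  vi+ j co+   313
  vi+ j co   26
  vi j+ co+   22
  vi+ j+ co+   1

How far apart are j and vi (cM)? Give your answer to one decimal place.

The two most frequent reciprocal classes, vi+ j co+ and vi j+ co, are the parental types, so the F1 was vi+ j co+ / vi j+ co.
The two rarest classes, vi+ j+ co+ and vi j co, are the double crossovers. Comparing them with the parentals, only the j allele has switched, so j is the middle locus and the order is co – j – vi.
Crossovers in the j–vi interval produce the single-crossover classes vi j co+ and vi+ j+ co (43 + 51 = 94) plus the double crossovers (2).
RF(j–vi) = (94 + 2) / 800 = 96/800 = 0.1200 → 12.0 cM.

12.0 cM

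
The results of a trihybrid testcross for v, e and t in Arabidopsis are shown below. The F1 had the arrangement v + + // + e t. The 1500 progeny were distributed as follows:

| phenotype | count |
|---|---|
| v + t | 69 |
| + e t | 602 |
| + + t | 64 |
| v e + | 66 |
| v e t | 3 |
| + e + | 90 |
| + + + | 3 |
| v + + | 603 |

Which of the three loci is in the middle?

v

The two rarest classes, + + + and v e t, are the double crossovers. Comparing them with the parentals, only the v allele has switched, so v is the middle locus and the order is t – v – e.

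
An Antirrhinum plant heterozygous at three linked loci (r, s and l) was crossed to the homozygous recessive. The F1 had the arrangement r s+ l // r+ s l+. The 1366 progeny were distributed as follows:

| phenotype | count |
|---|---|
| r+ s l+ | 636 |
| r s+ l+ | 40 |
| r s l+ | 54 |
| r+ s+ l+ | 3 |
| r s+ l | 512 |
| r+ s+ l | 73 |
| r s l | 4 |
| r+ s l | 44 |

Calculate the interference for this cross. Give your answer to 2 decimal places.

The two rarest classes, r s l and r+ s+ l+, are the double crossovers. Comparing them with the parentals, only the s allele has switched, so s is the middle locus and the order is l – s – r.
l–s: (84 + 7)/1366 = 0.0666; s–r: (127 + 7)/1366 = 0.0981.
Expected DCO frequency = 0.0666 × 0.0981 ≈ 0.00653; observed = 7/1366 ≈ 0.00512.
Coefficient of coincidence = 0.00512/0.00653 ≈ 0.78; interference = 1 − 0.78 = 0.22.

0.22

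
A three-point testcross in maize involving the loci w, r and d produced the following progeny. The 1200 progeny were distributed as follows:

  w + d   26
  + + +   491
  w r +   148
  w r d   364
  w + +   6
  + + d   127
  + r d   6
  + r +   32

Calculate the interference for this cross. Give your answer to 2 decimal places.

0.28

The two most frequent reciprocal classes, + + + and w r d, are the parental types, so the F1 was + + + / w r d.
The two rarest classes, w + + and + r d, are the double crossovers. Comparing them with the parentals, only the w allele has switched, so w is the middle locus and the order is d – w – r.
d–w: (275 + 12)/1200 = 0.2392; w–r: (58 + 12)/1200 = 0.0583.
Expected DCO frequency = 0.2392 × 0.0583 ≈ 0.01395; observed = 12/1200 ≈ 0.01000.
Coefficient of coincidence = 0.01000/0.01395 ≈ 0.72; interference = 1 − 0.72 = 0.28.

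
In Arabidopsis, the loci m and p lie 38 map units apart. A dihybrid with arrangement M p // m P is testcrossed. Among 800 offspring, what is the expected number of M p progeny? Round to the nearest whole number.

A map distance of 38 map units corresponds to a recombination frequency of 0.380.
The F1 is M p / m P, so M p is a parental gamete class with expected frequency (1 − r)/2 = 0.620/2 = 0.3100.
Expected number = 0.3100 × 800 = 248.00 ≈ 248.

248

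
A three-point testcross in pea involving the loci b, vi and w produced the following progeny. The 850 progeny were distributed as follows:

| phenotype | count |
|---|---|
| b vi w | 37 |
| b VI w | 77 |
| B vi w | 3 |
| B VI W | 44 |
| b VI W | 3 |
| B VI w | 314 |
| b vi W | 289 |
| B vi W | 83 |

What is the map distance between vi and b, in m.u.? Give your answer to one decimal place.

19.5 m.u.

The two most frequent reciprocal classes, b vi W and B VI w, are the parental types, so the F1 was b vi W / B VI w.
The two rarest classes, b VI W and B vi w, are the double crossovers. Comparing them with the parentals, only the vi allele has switched, so vi is the middle locus and the order is b – vi – w.
Crossovers in the b–vi interval produce the single-crossover classes B vi W and b VI w (83 + 77 = 160) plus the double crossovers (6).
RF(b–vi) = (160 + 6) / 850 = 166/850 = 0.1953 → 19.5 m.u.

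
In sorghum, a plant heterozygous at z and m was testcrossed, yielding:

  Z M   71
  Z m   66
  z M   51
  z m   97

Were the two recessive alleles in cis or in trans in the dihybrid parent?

The two most frequent classes are Z M (71) and z m (97); these are the parental (non-recombinant) types.
So the F1 carried Z M on one chromosome and z m on the other — the recessive alleles are on the same chromosome (cis / coupling).

cis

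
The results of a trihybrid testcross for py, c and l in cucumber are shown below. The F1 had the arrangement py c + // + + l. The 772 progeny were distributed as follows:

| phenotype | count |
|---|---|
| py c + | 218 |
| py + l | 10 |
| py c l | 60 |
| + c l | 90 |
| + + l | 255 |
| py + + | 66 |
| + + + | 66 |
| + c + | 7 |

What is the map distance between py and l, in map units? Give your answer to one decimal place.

18.5 map units

The two rarest classes, + c + and py + l, are the double crossovers. Comparing them with the parentals, only the py allele has switched, so py is the middle locus and the order is l – py – c.
Crossovers in the l–py interval produce the single-crossover classes py c l and + + + (60 + 66 = 126) plus the double crossovers (17).
RF(l–py) = (126 + 17) / 772 = 143/772 = 0.1852 → 18.5 map units.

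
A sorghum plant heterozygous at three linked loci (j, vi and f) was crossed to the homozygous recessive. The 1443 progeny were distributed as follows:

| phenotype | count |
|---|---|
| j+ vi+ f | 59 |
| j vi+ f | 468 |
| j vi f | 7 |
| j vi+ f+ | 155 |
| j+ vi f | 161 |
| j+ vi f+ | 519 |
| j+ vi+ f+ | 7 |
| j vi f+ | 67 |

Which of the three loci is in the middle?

vi

The two most frequent reciprocal classes, j vi+ f and j+ vi f+, are the parental types, so the F1 was j vi+ f / j+ vi f+.
The two rarest classes, j vi f and j+ vi+ f+, are the double crossovers. Comparing them with the parentals, only the vi allele has switched, so vi is the middle locus and the order is f – vi – j.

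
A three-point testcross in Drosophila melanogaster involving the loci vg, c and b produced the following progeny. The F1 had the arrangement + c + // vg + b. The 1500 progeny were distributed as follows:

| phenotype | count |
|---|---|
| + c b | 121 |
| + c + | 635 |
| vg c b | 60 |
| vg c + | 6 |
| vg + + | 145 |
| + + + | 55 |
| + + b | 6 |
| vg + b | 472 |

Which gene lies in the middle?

vg

The two rarest classes, vg c + and + + b, are the double crossovers. Comparing them with the parentals, only the vg allele has switched, so vg is the middle locus and the order is c – vg – b.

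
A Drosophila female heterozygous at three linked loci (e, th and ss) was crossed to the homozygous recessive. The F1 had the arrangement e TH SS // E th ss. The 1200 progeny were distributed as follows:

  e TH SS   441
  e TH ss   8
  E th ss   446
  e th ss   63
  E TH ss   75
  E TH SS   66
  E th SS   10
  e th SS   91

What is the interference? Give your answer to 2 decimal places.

0.20

The two rarest classes, e TH ss and E th SS, are the double crossovers. Comparing them with the parentals, only the ss allele has switched, so ss is the middle locus and the order is e – ss – th.
e–ss: (129 + 18)/1200 = 0.1225; ss–th: (166 + 18)/1200 = 0.1533.
Expected DCO frequency = 0.1225 × 0.1533 ≈ 0.01878; observed = 18/1200 ≈ 0.01500.
Coefficient of coincidence = 0.01500/0.01878 ≈ 0.80; interference = 1 − 0.80 = 0.20.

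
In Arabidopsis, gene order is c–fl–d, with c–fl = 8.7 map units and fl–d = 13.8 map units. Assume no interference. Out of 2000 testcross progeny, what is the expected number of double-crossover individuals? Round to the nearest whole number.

24

Map distances give recombination frequencies of 0.087 and 0.138 for the two intervals.
With no interference, expected double-crossover frequency = 0.087 × 0.138 = 0.01201.
Expected number = 0.01201 × 2000 = 24.01 ≈ 24.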